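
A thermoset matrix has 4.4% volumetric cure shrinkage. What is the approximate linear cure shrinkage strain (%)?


Linear shrinkage ≈ vol_shrink/3 = 4.4/3 = 1.467%

1.467%


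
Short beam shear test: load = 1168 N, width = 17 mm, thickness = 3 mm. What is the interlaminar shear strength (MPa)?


ILSS = 3F/(4bh) = 3*1168/(4*17*3) = 17.18 MPa

17.18 MPa


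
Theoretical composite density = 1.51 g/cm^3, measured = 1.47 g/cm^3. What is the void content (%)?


Void% = (rho_theo - rho_actual)/rho_theo * 100 = (1.51 - 1.47)/1.51 * 100 = 2.65%

2.65%


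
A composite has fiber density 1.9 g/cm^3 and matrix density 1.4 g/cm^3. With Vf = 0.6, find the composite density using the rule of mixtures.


rho_c = rho_f*Vf + rho_m*(1-Vf) = 1.9*0.6 + 1.4*0.4 = 1.7 g/cm^3

1.7 g/cm^3


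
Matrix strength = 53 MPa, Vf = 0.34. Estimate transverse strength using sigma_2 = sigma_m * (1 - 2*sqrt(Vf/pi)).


factor = 1 - 2*sqrt(0.34/pi) = 0.342
sigma_2 = 53 * 0.342 = 18.13 MPa

18.13 MPa


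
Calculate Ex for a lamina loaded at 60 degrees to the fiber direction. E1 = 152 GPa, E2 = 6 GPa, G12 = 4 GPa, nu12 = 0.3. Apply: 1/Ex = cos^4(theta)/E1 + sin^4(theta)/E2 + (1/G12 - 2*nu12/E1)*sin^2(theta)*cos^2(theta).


cos^4(60) = 0.0625, sin^4(60) = 0.5625, sin^2(60)*cos^2(60) = 0.1875
1/G12 - 2*nu12/E1 = 1/4 - 2*0.3/152 = 0.246053 GPa^-1
1/Ex = 0.0625/152 + 0.5625/6 + 0.246053*0.1875 = 0.1402961 GPa^-1
Ex = 7.13 GPa

7.13 GPa


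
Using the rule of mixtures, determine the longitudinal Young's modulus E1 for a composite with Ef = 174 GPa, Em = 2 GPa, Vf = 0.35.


E1 = Ef*Vf + Em*(1-Vf) = 174*0.35 + 2*0.65 = 62.2 GPa

62.2 GPa


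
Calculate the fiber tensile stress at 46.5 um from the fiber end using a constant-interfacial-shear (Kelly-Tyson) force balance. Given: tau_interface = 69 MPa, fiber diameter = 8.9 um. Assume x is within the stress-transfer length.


Force balance: sigma_f * (pi*d^2/4) = tau * (pi*d) * x  ->  sigma_f = 4 * tau * x / d
sigma_f = 4 * 69 * 46.5 / 8.9 = 1442.0 MPa

1442.0 MPa


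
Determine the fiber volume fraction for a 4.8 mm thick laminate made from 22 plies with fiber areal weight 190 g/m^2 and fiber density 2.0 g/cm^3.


Vf = n * FAW / (rho_f * h * 1000) = 22 * 190 / (2.0 * 4.8 * 1000) = 0.4354

0.4354


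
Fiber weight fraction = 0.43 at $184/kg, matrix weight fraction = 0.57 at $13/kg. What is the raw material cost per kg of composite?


Cost = cost_f*Wf + cost_m*Wm = 184*0.43 + 13*0.57 = $86.53/kg

$86.53/kg


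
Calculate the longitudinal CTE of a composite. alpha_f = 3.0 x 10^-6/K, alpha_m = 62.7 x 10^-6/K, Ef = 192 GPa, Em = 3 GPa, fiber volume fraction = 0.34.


E1 = Ef*Vf + Em*(1-Vf) = 67.26
alpha_1 = (alpha_f*Ef*Vf + alpha_m*Em*(1-Vf))/E1 = 4.76 x 10^-6/K

4.76 x 10^-6/K


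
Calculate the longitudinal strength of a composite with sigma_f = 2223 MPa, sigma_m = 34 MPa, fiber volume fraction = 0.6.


sigma_1 = sigma_f*Vf + sigma_m*(1-Vf) = 2223*0.6 + 34*0.4 = 1347.4 MPa

1347.4 MPa


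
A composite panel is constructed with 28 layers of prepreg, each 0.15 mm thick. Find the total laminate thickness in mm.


h = n * t_ply = 28 * 0.15 = 4.2 mm

4.2 mm


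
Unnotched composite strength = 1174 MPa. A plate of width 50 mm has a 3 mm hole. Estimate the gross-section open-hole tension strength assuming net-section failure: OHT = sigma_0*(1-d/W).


OHT = sigma_0*(1-d/W) = 1174*(1-3/50) = 1103.6 MPa

1103.6 MPa


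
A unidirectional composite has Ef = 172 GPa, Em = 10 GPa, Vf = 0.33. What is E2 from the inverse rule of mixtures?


1/E2 = Vf/Ef + (1-Vf)/Em = 0.33/172 + 0.67/10
E2 = 14.51 GPa

14.51 GPa


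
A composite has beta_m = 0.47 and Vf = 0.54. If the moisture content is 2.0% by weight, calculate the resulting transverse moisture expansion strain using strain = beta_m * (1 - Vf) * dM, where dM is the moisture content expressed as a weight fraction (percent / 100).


dM = 2.0/100 = 0.02
strain = beta_m * (1-Vf) * dM = 0.47 * 0.46 * 0.02 = 0.004324

0.004324


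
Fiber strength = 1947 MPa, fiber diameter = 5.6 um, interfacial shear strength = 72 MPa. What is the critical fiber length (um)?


Lc = sigma_f * d / (2 * tau_i) = 1947 * 5.6 / (2 * 72) = 75.7 um

75.7 um


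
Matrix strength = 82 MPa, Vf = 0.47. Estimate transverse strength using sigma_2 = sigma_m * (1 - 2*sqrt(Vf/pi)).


factor = 1 - 2*sqrt(0.47/pi) = 0.2264
sigma_2 = 82 * 0.2264 = 18.57 MPa

18.57 MPa


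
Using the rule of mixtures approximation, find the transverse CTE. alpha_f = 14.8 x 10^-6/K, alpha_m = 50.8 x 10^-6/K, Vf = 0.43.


alpha_2 = alpha_f*Vf + alpha_m*(1-Vf) = 14.8*0.43 + 50.8*0.57 = 35.3 x 10^-6/K

35.3 x 10^-6/K


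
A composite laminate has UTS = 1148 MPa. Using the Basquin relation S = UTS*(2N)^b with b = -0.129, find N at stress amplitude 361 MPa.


N = 0.5 * (S/UTS)^(1/b) = 0.5 * (361/1148)^(1/-0.129) = 3924.7548 cycles

3924.7548 cycles


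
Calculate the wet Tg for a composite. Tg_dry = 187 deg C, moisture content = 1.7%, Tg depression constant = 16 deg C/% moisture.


Tg_wet = Tg_dry - k*moisture = 187 - 16*1.7 = 159.8 deg C

159.8 deg C


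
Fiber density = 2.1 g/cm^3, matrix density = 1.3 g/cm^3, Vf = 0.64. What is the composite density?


rho_c = rho_f*Vf + rho_m*(1-Vf) = 2.1*0.64 + 1.3*0.36 = 1.812 g/cm^3

1.812 g/cm^3


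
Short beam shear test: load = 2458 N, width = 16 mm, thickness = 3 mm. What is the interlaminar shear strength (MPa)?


ILSS = 3F/(4bh) = 3*2458/(4*16*3) = 38.41 MPa

38.41 MPa


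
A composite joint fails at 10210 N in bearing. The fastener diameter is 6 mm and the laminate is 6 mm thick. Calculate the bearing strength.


sigma_br = F/(d*h) = 10210/(6*6) = 283.6 MPa

283.6 MPa


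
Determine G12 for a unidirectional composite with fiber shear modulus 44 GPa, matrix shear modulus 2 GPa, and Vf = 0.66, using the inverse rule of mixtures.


1/G12 = Vf/Gf + (1-Vf)/Gm = 0.66/44 + 0.34/2
G12 = 5.41 GPa

5.41 GPa


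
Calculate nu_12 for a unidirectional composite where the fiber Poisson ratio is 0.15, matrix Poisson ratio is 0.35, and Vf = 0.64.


nu_12 = nu_f*Vf + nu_m*(1-Vf) = 0.15*0.64 + 0.35*0.36 = 0.222

0.222


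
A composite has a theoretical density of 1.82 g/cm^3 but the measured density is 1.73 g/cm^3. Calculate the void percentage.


Void% = (rho_theo - rho_actual)/rho_theo * 100 = (1.82 - 1.73)/1.82 * 100 = 4.95%

4.95%


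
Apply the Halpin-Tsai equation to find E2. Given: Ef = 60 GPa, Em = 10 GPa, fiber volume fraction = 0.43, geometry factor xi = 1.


eta = (Ef/Em - 1)/(Ef/Em + xi) = (6.0 - 1)/(6.0 + 1) = 0.7143
E2 = Em*(1+xi*eta*Vf)/(1-eta*Vf) = 18.87 GPa

18.87 GPa


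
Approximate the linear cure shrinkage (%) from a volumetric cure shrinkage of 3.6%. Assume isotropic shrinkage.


Linear shrinkage ≈ vol_shrink/3 = 3.6/3 = 1.2%

1.2%


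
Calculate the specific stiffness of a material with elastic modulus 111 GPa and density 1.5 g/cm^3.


Specific stiffness = E/rho = 111/1.5 = 74.0 GPa/(g/cm^3)

74.0 GPa/(g/cm^3)


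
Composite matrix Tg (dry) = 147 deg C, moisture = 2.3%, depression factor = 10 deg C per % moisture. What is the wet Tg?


Tg_wet = Tg_dry - k*moisture = 147 - 10*2.3 = 124.0 deg C

124.0 deg C


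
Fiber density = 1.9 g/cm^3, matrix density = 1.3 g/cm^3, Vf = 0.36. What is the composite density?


rho_c = rho_f*Vf + rho_m*(1-Vf) = 1.9*0.36 + 1.3*0.64 = 1.516 g/cm^3

1.516 g/cm^3


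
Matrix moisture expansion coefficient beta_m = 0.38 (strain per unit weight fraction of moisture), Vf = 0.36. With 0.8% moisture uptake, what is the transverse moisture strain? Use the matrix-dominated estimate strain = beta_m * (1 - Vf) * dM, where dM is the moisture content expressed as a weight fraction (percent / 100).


dM = 0.8/100 = 0.008
strain = beta_m * (1-Vf) * dM = 0.38 * 0.64 * 0.008 = 0.0019456

0.0019456


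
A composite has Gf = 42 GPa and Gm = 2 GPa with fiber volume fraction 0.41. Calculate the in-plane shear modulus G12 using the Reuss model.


1/G12 = Vf/Gf + (1-Vf)/Gm = 0.41/42 + 0.59/2
G12 = 3.28 GPa

3.28 GPa


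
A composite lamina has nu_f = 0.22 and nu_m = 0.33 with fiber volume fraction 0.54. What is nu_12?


nu_12 = nu_f*Vf + nu_m*(1-Vf) = 0.22*0.54 + 0.33*0.46 = 0.2706

0.2706


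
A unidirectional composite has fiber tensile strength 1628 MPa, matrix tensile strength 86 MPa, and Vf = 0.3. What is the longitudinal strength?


sigma_1 = sigma_f*Vf + sigma_m*(1-Vf) = 1628*0.3 + 86*0.7 = 548.6 MPa

548.6 MPa


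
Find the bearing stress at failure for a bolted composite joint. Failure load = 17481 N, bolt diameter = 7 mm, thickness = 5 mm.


sigma_br = F/(d*h) = 17481/(7*5) = 499.5 MPa

499.5 MPa


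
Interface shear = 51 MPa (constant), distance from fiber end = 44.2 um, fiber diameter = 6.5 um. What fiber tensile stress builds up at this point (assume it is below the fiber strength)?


Force balance: sigma_f * (pi*d^2/4) = tau * (pi*d) * x  ->  sigma_f = 4 * tau * x / d
sigma_f = 4 * 51 * 44.2 / 6.5 = 1387.2 MPa

1387.2 MPa


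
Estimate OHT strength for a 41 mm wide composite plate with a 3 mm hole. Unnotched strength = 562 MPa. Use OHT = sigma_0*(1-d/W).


OHT = sigma_0*(1-d/W) = 562*(1-3/41) = 520.9 MPa

520.9 MPa


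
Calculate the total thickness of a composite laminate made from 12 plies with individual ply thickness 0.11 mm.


h = n * t_ply = 12 * 0.11 = 1.32 mm

1.32 mm


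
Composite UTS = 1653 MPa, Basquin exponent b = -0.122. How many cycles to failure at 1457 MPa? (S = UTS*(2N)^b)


N = 0.5 * (S/UTS)^(1/b) = 0.5 * (1457/1653)^(1/-0.122) = 1.4069 cycles

1.4069 cycles


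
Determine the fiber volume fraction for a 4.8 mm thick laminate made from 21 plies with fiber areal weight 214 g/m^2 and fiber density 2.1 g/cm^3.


Vf = n * FAW / (rho_f * h * 1000) = 21 * 214 / (2.1 * 4.8 * 1000) = 0.4458

0.4458


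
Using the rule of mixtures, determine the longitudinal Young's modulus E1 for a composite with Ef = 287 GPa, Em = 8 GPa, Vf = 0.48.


E1 = Ef*Vf + Em*(1-Vf) = 287*0.48 + 8*0.52 = 141.92 GPa

141.92 GPa


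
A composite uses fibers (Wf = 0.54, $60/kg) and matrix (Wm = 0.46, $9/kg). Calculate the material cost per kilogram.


Cost = cost_f*Wf + cost_m*Wm = 60*0.54 + 9*0.46 = $36.54/kg

$36.54/kg


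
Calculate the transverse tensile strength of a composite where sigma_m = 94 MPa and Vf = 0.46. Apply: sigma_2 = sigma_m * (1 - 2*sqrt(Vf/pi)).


factor = 1 - 2*sqrt(0.46/pi) = 0.2347
sigma_2 = 94 * 0.2347 = 22.06 MPa

22.06 MPa


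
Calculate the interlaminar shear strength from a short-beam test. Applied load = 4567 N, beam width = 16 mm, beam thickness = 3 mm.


ILSS = 3F/(4bh) = 3*4567/(4*16*3) = 71.36 MPa

71.36 MPa


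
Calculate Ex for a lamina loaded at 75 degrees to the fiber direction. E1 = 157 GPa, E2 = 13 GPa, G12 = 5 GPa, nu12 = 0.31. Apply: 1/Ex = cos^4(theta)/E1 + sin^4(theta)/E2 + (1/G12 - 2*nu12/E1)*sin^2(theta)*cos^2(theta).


cos^4(75) = 0.004487, sin^4(75) = 0.870513, sin^2(75)*cos^2(75) = 0.0625
1/G12 - 2*nu12/E1 = 1/5 - 2*0.31/157 = 0.196051 GPa^-1
1/Ex = 0.004487/157 + 0.870513/13 + 0.196051*0.0625 = 0.0792443 GPa^-1
Ex = 12.62 GPa

12.62 GPa


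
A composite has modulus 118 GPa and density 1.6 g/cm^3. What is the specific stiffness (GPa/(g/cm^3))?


Specific stiffness = E/rho = 118/1.6 = 73.8 GPa/(g/cm^3)

73.8 GPa/(g/cm^3)


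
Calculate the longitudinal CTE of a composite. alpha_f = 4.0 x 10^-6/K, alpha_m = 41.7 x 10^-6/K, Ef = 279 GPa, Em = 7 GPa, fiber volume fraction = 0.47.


E1 = Ef*Vf + Em*(1-Vf) = 134.84
alpha_1 = (alpha_f*Ef*Vf + alpha_m*Em*(1-Vf))/E1 = 5.04 x 10^-6/K

5.04 x 10^-6/K


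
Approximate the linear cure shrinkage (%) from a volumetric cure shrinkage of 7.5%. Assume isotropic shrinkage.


Linear shrinkage ≈ vol_shrink/3 = 7.5/3 = 2.5%

2.5%


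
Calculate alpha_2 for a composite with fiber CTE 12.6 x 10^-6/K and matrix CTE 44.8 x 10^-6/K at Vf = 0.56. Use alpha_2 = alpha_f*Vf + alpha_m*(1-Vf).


alpha_2 = alpha_f*Vf + alpha_m*(1-Vf) = 12.6*0.56 + 44.8*0.44 = 26.8 x 10^-6/K

26.8 x 10^-6/K


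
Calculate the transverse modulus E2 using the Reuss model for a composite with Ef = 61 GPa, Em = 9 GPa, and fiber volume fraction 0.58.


1/E2 = Vf/Ef + (1-Vf)/Em = 0.58/61 + 0.42/9
E2 = 17.8 GPa

17.8 GPa


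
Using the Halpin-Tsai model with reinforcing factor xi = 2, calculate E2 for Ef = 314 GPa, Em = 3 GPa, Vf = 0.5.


eta = (Ef/Em - 1)/(Ef/Em + xi) = (104.6667 - 1)/(104.6667 + 2) = 0.9719
E2 = Em*(1+xi*eta*Vf)/(1-eta*Vf) = 11.51 GPa

11.51 GPa


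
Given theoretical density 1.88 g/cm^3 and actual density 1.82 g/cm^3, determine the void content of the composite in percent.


Void% = (rho_theo - rho_actual)/rho_theo * 100 = (1.88 - 1.82)/1.88 * 100 = 3.19%

3.19%


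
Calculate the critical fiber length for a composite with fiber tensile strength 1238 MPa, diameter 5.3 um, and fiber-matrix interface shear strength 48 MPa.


Lc = sigma_f * d / (2 * tau_i) = 1238 * 5.3 / (2 * 48) = 68.3 um

68.3 um


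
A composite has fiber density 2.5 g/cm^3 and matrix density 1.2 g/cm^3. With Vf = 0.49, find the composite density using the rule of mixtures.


rho_c = rho_f*Vf + rho_m*(1-Vf) = 2.5*0.49 + 1.2*0.51 = 1.837 g/cm^3

1.837 g/cm^3


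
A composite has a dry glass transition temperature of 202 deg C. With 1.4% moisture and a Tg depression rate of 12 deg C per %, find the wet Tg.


Tg_wet = Tg_dry - k*moisture = 202 - 12*1.4 = 185.2 deg C

185.2 deg C


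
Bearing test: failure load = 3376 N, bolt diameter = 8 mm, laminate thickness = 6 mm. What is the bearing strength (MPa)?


sigma_br = F/(d*h) = 3376/(8*6) = 70.3 MPa

70.3 MPa


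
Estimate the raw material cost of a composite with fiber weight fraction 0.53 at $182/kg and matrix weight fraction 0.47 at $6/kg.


Cost = cost_f*Wf + cost_m*Wm = 182*0.53 + 6*0.47 = $99.28/kg

$99.28/kg


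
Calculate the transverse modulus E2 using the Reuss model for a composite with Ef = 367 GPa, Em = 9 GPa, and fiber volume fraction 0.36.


1/E2 = Vf/Ef + (1-Vf)/Em = 0.36/367 + 0.64/9
E2 = 13.87 GPa

13.87 GPa


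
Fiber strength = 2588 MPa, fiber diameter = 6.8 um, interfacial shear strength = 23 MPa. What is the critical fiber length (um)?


Lc = sigma_f * d / (2 * tau_i) = 2588 * 6.8 / (2 * 23) = 382.6 um

382.6 um


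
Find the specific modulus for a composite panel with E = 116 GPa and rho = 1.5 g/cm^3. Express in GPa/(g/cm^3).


Specific stiffness = E/rho = 116/1.5 = 77.3 GPa/(g/cm^3)

77.3 GPa/(g/cm^3)


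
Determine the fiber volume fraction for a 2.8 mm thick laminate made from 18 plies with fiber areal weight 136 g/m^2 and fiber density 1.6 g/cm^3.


Vf = n * FAW / (rho_f * h * 1000) = 18 * 136 / (1.6 * 2.8 * 1000) = 0.5464

0.5464


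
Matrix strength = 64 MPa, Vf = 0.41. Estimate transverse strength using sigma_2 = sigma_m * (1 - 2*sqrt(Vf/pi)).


factor = 1 - 2*sqrt(0.41/pi) = 0.2775
sigma_2 = 64 * 0.2775 = 17.76 MPa

17.76 MPa


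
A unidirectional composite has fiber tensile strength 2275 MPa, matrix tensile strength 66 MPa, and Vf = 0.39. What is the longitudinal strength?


sigma_1 = sigma_f*Vf + sigma_m*(1-Vf) = 2275*0.39 + 66*0.61 = 927.5 MPa

927.5 MPa


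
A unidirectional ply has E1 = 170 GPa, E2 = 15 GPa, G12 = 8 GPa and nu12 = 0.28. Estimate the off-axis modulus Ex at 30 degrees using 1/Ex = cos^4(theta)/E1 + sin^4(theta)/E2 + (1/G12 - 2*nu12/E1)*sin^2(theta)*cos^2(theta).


cos^4(30) = 0.5625, sin^4(30) = 0.0625, sin^2(30)*cos^2(30) = 0.1875
1/G12 - 2*nu12/E1 = 1/8 - 2*0.28/170 = 0.121706 GPa^-1
1/Ex = 0.5625/170 + 0.0625/15 + 0.121706*0.1875 = 0.0302953 GPa^-1
Ex = 33.01 GPa

33.01 GPa


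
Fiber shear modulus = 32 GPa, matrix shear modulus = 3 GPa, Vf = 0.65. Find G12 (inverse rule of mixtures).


1/G12 = Vf/Gf + (1-Vf)/Gm = 0.65/32 + 0.35/3
G12 = 7.3 GPa

7.3 GPa


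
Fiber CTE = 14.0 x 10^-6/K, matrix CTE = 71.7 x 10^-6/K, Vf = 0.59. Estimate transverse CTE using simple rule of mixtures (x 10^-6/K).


alpha_2 = alpha_f*Vf + alpha_m*(1-Vf) = 14.0*0.59 + 71.7*0.41 = 37.7 x 10^-6/K

37.7 x 10^-6/K


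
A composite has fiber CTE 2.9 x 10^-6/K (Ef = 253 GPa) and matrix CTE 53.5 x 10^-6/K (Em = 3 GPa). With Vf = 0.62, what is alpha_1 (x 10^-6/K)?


E1 = Ef*Vf + Em*(1-Vf) = 158.0
alpha_1 = (alpha_f*Ef*Vf + alpha_m*Em*(1-Vf))/E1 = 3.27 x 10^-6/K

3.27 x 10^-6/K


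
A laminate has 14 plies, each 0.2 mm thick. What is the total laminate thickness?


h = n * t_ply = 14 * 0.2 = 2.8 mm

2.8 mm


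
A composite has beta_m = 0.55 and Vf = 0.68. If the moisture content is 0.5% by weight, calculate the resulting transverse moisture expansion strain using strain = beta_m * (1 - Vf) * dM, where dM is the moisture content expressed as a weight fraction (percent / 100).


dM = 0.5/100 = 0.005
strain = beta_m * (1-Vf) * dM = 0.55 * 0.32 * 0.005 = 0.00088

0.00088


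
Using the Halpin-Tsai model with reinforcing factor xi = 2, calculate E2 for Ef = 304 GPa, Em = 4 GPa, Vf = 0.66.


eta = (Ef/Em - 1)/(Ef/Em + xi) = (76.0 - 1)/(76.0 + 2) = 0.9615
E2 = Em*(1+xi*eta*Vf)/(1-eta*Vf) = 24.84 GPa

24.84 GPa


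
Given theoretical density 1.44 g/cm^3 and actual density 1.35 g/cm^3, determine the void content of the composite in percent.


Void% = (rho_theo - rho_actual)/rho_theo * 100 = (1.44 - 1.35)/1.44 * 100 = 6.25%

6.25%


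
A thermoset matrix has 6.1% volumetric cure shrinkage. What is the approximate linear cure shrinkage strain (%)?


Linear shrinkage ≈ vol_shrink/3 = 6.1/3 = 2.033%

2.033%


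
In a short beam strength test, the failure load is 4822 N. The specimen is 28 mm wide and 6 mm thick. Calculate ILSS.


ILSS = 3F/(4bh) = 3*4822/(4*28*6) = 21.53 MPa

21.53 MPa


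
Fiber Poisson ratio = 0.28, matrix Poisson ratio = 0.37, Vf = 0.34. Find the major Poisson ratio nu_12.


nu_12 = nu_f*Vf + nu_m*(1-Vf) = 0.28*0.34 + 0.37*0.66 = 0.3394

0.3394


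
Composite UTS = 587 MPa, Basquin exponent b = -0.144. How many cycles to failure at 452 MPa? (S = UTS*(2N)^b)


N = 0.5 * (S/UTS)^(1/b) = 0.5 * (452/587)^(1/-0.144) = 3.0702 cycles

3.0702 cycles


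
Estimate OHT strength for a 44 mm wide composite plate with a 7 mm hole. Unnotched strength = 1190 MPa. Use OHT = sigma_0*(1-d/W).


OHT = sigma_0*(1-d/W) = 1190*(1-7/44) = 1000.7 MPa

1000.7 MPa


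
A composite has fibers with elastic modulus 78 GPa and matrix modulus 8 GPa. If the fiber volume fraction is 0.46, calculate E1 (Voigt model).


E1 = Ef*Vf + Em*(1-Vf) = 78*0.46 + 8*0.54 = 40.2 GPa

40.2 GPa


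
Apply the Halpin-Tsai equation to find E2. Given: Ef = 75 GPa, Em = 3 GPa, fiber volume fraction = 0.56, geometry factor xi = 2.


eta = (Ef/Em - 1)/(Ef/Em + xi) = (25.0 - 1)/(25.0 + 2) = 0.8889
E2 = Em*(1+xi*eta*Vf)/(1-eta*Vf) = 11.92 GPa

11.92 GPa


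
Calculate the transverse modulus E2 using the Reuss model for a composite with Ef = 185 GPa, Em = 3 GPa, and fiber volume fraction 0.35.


1/E2 = Vf/Ef + (1-Vf)/Em = 0.35/185 + 0.65/3
E2 = 4.58 GPa

4.58 GPa


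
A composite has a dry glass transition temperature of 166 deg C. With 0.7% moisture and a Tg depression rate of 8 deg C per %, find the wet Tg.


Tg_wet = Tg_dry - k*moisture = 166 - 8*0.7 = 160.4 deg C

160.4 deg C


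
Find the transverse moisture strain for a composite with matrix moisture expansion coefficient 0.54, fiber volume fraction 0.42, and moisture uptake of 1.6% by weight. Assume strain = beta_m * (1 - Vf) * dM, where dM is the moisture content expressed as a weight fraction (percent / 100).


dM = 1.6/100 = 0.016
strain = beta_m * (1-Vf) * dM = 0.54 * 0.58 * 0.016 = 0.0050112

0.0050112


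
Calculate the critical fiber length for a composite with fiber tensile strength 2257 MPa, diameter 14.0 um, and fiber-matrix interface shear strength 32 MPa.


Lc = sigma_f * d / (2 * tau_i) = 2257 * 14.0 / (2 * 32) = 493.7 um

493.7 um


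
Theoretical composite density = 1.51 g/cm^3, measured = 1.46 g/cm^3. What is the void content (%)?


Void% = (rho_theo - rho_actual)/rho_theo * 100 = (1.51 - 1.46)/1.51 * 100 = 3.31%

3.31%


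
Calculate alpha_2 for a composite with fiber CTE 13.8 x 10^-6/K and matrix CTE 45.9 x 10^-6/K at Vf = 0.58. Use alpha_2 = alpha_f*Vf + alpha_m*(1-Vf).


alpha_2 = alpha_f*Vf + alpha_m*(1-Vf) = 13.8*0.58 + 45.9*0.42 = 27.3 x 10^-6/K

27.3 x 10^-6/K


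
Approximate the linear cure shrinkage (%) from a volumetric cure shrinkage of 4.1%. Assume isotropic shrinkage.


Linear shrinkage ≈ vol_shrink/3 = 4.1/3 = 1.367%

1.367%


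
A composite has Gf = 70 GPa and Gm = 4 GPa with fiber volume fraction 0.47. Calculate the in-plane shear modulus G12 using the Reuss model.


1/G12 = Vf/Gf + (1-Vf)/Gm = 0.47/70 + 0.53/4
G12 = 7.18 GPa

7.18 GPa


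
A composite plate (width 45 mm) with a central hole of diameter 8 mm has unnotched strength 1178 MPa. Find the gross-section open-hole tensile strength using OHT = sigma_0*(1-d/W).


OHT = sigma_0*(1-d/W) = 1178*(1-8/45) = 968.6 MPa

968.6 MPa


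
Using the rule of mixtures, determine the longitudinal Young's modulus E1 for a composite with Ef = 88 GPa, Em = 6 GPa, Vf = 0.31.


E1 = Ef*Vf + Em*(1-Vf) = 88*0.31 + 6*0.69 = 31.42 GPa

31.42 GPa


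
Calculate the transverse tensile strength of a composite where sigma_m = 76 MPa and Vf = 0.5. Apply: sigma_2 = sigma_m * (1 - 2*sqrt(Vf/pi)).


factor = 1 - 2*sqrt(0.5/pi) = 0.2021
sigma_2 = 76 * 0.2021 = 15.36 MPa

15.36 MPa


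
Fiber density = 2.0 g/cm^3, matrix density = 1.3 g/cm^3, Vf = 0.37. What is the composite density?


rho_c = rho_f*Vf + rho_m*(1-Vf) = 2.0*0.37 + 1.3*0.63 = 1.559 g/cm^3

1.559 g/cm^3


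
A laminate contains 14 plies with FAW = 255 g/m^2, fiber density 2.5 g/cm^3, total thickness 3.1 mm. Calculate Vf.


Vf = n * FAW / (rho_f * h * 1000) = 14 * 255 / (2.5 * 3.1 * 1000) = 0.4606

0.4606


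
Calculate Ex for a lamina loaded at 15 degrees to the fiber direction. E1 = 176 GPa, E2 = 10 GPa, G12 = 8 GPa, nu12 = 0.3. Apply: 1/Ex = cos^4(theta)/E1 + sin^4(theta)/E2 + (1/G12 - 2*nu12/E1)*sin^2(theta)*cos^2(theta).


cos^4(15) = 0.870513, sin^4(15) = 0.004487, sin^2(15)*cos^2(15) = 0.0625
1/G12 - 2*nu12/E1 = 1/8 - 2*0.3/176 = 0.121591 GPa^-1
1/Ex = 0.870513/176 + 0.004487/10 + 0.121591*0.0625 = 0.0129943 GPa^-1
Ex = 76.96 GPa

76.96 GPa


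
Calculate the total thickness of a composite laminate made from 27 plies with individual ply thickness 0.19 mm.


h = n * t_ply = 27 * 0.19 = 5.13 mm

5.13 mm


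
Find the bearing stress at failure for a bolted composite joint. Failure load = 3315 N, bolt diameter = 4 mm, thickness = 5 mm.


sigma_br = F/(d*h) = 3315/(4*5) = 165.8 MPa

165.8 MPa


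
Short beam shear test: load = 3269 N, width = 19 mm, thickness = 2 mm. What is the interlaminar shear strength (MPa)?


ILSS = 3F/(4bh) = 3*3269/(4*19*2) = 64.52 MPa

64.52 MPa


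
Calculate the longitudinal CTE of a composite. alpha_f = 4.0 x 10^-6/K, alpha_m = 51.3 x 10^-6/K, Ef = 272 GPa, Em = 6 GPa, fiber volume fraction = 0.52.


E1 = Ef*Vf + Em*(1-Vf) = 144.32
alpha_1 = (alpha_f*Ef*Vf + alpha_m*Em*(1-Vf))/E1 = 4.94 x 10^-6/K

4.94 x 10^-6/K


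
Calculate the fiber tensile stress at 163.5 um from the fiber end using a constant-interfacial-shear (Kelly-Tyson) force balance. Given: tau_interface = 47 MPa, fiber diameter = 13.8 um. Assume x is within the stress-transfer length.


Force balance: sigma_f * (pi*d^2/4) = tau * (pi*d) * x  ->  sigma_f = 4 * tau * x / d
sigma_f = 4 * 47 * 163.5 / 13.8 = 2227.4 MPa

2227.4 MPa


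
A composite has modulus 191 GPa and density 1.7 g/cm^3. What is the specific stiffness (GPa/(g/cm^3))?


Specific stiffness = E/rho = 191/1.7 = 112.4 GPa/(g/cm^3)

112.4 GPa/(g/cm^3)


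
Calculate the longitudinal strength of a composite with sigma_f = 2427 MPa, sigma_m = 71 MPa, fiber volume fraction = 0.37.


sigma_1 = sigma_f*Vf + sigma_m*(1-Vf) = 2427*0.37 + 71*0.63 = 942.7 MPa

942.7 MPa


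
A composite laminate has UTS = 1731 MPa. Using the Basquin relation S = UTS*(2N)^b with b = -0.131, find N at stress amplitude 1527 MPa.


N = 0.5 * (S/UTS)^(1/b) = 0.5 * (1527/1731)^(1/-0.131) = 1.3022 cycles

1.3022 cycles


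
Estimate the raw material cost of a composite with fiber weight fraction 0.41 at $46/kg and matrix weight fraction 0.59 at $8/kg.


Cost = cost_f*Wf + cost_m*Wm = 46*0.41 + 8*0.59 = $23.58/kg

$23.58/kg


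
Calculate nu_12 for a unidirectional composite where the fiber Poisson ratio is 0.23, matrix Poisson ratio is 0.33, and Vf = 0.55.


nu_12 = nu_f*Vf + nu_m*(1-Vf) = 0.23*0.55 + 0.33*0.45 = 0.275

0.275


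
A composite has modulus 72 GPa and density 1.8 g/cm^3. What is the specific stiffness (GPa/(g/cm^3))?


Specific stiffness = E/rho = 72/1.8 = 40.0 GPa/(g/cm^3)

40.0 GPa/(g/cm^3)


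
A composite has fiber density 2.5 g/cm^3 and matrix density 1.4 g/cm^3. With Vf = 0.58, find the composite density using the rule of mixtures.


rho_c = rho_f*Vf + rho_m*(1-Vf) = 2.5*0.58 + 1.4*0.42 = 2.038 g/cm^3

2.038 g/cm^3


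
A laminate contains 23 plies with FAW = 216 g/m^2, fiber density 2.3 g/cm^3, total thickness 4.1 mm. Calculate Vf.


Vf = n * FAW / (rho_f * h * 1000) = 23 * 216 / (2.3 * 4.1 * 1000) = 0.5268

0.5268


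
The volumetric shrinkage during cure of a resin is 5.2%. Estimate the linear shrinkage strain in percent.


Linear shrinkage ≈ vol_shrink/3 = 5.2/3 = 1.733%

1.733%


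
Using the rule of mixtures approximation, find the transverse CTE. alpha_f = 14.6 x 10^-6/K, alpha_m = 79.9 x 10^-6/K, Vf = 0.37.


alpha_2 = alpha_f*Vf + alpha_m*(1-Vf) = 14.6*0.37 + 79.9*0.63 = 55.7 x 10^-6/K

55.7 x 10^-6/K


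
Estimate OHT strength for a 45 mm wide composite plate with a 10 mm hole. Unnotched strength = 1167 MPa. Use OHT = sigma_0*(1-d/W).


OHT = sigma_0*(1-d/W) = 1167*(1-10/45) = 907.7 MPa

907.7 MPa


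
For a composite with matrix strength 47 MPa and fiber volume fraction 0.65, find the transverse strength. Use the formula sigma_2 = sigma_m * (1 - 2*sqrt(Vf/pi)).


factor = 1 - 2*sqrt(0.65/pi) = 0.0903
sigma_2 = 47 * 0.0903 = 4.24 MPa

4.24 MPa


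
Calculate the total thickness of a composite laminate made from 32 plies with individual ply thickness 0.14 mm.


h = n * t_ply = 32 * 0.14 = 4.48 mm

4.48 mm


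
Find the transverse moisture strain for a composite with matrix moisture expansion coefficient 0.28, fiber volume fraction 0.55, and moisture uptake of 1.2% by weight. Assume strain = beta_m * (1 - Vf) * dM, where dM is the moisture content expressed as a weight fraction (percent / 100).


dM = 1.2/100 = 0.012
strain = beta_m * (1-Vf) * dM = 0.28 * 0.45 * 0.012 = 0.001512

0.001512


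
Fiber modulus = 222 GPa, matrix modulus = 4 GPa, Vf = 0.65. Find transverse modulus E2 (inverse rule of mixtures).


1/E2 = Vf/Ef + (1-Vf)/Em = 0.65/222 + 0.35/4
E2 = 11.06 GPa

11.06 GPa


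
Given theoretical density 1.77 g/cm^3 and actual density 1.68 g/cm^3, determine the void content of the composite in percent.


Void% = (rho_theo - rho_actual)/rho_theo * 100 = (1.77 - 1.68)/1.77 * 100 = 5.08%

5.08%


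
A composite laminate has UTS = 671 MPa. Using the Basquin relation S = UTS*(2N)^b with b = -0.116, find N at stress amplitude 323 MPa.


N = 0.5 * (S/UTS)^(1/b) = 0.5 * (323/671)^(1/-0.116) = 273.0306 cycles

273.0306 cycles


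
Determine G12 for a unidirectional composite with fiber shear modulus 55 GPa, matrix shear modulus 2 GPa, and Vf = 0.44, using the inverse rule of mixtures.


1/G12 = Vf/Gf + (1-Vf)/Gm = 0.44/55 + 0.56/2
G12 = 3.47 GPa

3.47 GPa


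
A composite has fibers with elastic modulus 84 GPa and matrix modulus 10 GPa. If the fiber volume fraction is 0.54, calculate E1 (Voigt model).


E1 = Ef*Vf + Em*(1-Vf) = 84*0.54 + 10*0.46 = 49.96 GPa

49.96 GPa


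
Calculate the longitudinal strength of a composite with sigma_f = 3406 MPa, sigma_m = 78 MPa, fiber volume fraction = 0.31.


sigma_1 = sigma_f*Vf + sigma_m*(1-Vf) = 3406*0.31 + 78*0.69 = 1109.7 MPa

1109.7 MPa


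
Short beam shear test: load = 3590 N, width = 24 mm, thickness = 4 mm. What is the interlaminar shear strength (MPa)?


ILSS = 3F/(4bh) = 3*3590/(4*24*4) = 28.05 MPa

28.05 MPa


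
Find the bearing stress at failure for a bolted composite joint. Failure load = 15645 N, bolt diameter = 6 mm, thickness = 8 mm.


sigma_br = F/(d*h) = 15645/(6*8) = 325.9 MPa

325.9 MPa


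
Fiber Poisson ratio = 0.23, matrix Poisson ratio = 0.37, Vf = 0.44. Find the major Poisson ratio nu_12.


nu_12 = nu_f*Vf + nu_m*(1-Vf) = 0.23*0.44 + 0.37*0.56 = 0.3084

0.3084


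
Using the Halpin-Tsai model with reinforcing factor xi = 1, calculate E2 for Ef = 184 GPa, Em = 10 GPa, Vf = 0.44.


eta = (Ef/Em - 1)/(Ef/Em + xi) = (18.4 - 1)/(18.4 + 1) = 0.8969
E2 = Em*(1+xi*eta*Vf)/(1-eta*Vf) = 23.04 GPa

23.04 GPa


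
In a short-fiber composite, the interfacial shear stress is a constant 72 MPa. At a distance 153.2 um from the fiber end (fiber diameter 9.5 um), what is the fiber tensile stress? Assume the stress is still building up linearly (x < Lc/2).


Force balance: sigma_f * (pi*d^2/4) = tau * (pi*d) * x  ->  sigma_f = 4 * tau * x / d
sigma_f = 4 * 72 * 153.2 / 9.5 = 4644.4 MPa

4644.4 MPa


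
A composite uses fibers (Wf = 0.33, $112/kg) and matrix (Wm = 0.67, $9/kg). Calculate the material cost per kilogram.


Cost = cost_f*Wf + cost_m*Wm = 112*0.33 + 9*0.67 = $42.99/kg

$42.99/kg


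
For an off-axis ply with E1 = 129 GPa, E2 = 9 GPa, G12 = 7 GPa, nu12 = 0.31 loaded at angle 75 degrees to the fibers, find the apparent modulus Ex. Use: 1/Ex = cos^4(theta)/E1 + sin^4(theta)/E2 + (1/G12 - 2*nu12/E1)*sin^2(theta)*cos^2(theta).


cos^4(75) = 0.004487, sin^4(75) = 0.870513, sin^2(75)*cos^2(75) = 0.0625
1/G12 - 2*nu12/E1 = 1/7 - 2*0.31/129 = 0.138051 GPa^-1
1/Ex = 0.004487/129 + 0.870513/9 + 0.138051*0.0625 = 0.1053866 GPa^-1
Ex = 9.49 GPa

9.49 GPa


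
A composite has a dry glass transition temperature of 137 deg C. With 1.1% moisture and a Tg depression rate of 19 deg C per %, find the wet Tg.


Tg_wet = Tg_dry - k*moisture = 137 - 19*1.1 = 116.1 deg C

116.1 deg C


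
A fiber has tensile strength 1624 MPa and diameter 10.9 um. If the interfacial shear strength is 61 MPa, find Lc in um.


Lc = sigma_f * d / (2 * tau_i) = 1624 * 10.9 / (2 * 61) = 145.1 um

145.1 um


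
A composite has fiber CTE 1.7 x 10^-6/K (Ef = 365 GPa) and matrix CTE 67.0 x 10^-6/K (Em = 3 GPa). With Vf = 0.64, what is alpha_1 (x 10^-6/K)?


E1 = Ef*Vf + Em*(1-Vf) = 234.68
alpha_1 = (alpha_f*Ef*Vf + alpha_m*Em*(1-Vf))/E1 = 2.0 x 10^-6/K

2.0 x 10^-6/K


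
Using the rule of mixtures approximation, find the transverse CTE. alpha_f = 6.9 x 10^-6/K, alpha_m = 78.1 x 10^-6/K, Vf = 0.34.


alpha_2 = alpha_f*Vf + alpha_m*(1-Vf) = 6.9*0.34 + 78.1*0.66 = 53.9 x 10^-6/K

53.9 x 10^-6/K


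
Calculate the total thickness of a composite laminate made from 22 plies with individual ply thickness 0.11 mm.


h = n * t_ply = 22 * 0.11 = 2.42 mm

2.42 mm


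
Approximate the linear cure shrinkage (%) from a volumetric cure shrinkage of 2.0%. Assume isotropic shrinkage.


Linear shrinkage ≈ vol_shrink/3 = 2.0/3 = 0.667%

0.667%


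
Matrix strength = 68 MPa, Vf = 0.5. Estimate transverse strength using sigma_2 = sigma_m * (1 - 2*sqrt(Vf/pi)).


factor = 1 - 2*sqrt(0.5/pi) = 0.2021
sigma_2 = 68 * 0.2021 = 13.74 MPa

13.74 MPa


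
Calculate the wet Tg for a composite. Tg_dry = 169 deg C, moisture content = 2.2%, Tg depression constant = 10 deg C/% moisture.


Tg_wet = Tg_dry - k*moisture = 169 - 10*2.2 = 147.0 deg C

147.0 deg C


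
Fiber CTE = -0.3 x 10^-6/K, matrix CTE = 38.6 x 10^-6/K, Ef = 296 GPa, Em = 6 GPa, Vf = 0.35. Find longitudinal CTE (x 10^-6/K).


E1 = Ef*Vf + Em*(1-Vf) = 107.5
alpha_1 = (alpha_f*Ef*Vf + alpha_m*Em*(1-Vf))/E1 = 1.11 x 10^-6/K

1.11 x 10^-6/K


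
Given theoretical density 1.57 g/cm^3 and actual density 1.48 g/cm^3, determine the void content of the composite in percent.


Void% = (rho_theo - rho_actual)/rho_theo * 100 = (1.57 - 1.48)/1.57 * 100 = 5.73%

5.73%


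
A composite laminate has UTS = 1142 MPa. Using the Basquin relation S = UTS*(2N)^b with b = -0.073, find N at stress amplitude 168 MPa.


N = 0.5 * (S/UTS)^(1/b) = 0.5 * (168/1142)^(1/-0.073) = 1.2622e+11 cycles

1.2622e+11 cycles


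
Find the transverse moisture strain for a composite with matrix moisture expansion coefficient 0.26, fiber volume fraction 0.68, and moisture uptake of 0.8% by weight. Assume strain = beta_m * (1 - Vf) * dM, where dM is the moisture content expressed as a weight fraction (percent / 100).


dM = 0.8/100 = 0.008
strain = beta_m * (1-Vf) * dM = 0.26 * 0.32 * 0.008 = 0.0006656

0.0006656


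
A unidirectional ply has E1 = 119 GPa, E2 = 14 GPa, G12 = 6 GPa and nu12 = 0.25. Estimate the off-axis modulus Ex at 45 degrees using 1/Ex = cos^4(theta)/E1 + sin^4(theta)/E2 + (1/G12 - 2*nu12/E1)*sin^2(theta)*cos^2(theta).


cos^4(45) = 0.25, sin^4(45) = 0.25, sin^2(45)*cos^2(45) = 0.25
1/G12 - 2*nu12/E1 = 1/6 - 2*0.25/119 = 0.162465 GPa^-1
1/Ex = 0.25/119 + 0.25/14 + 0.162465*0.25 = 0.0605742 GPa^-1
Ex = 16.51 GPa

16.51 GPa


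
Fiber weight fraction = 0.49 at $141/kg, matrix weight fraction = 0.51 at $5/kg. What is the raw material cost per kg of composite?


Cost = cost_f*Wf + cost_m*Wm = 141*0.49 + 5*0.51 = $71.64/kg

$71.64/kg


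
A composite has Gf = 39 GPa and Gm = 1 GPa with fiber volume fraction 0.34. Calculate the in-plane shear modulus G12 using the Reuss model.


1/G12 = Vf/Gf + (1-Vf)/Gm = 0.34/39 + 0.66/1
G12 = 1.5 GPa

1.5 GPa


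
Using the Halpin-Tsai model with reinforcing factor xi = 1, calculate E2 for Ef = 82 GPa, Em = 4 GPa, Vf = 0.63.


eta = (Ef/Em - 1)/(Ef/Em + xi) = (20.5 - 1)/(20.5 + 1) = 0.907
E2 = Em*(1+xi*eta*Vf)/(1-eta*Vf) = 14.67 GPa

14.67 GPa


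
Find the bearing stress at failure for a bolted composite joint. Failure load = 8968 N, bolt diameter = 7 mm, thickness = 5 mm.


sigma_br = F/(d*h) = 8968/(7*5) = 256.2 MPa

256.2 MPa


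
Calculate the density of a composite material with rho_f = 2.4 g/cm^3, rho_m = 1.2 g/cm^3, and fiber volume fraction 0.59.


rho_c = rho_f*Vf + rho_m*(1-Vf) = 2.4*0.59 + 1.2*0.41 = 1.908 g/cm^3

1.908 g/cm^3


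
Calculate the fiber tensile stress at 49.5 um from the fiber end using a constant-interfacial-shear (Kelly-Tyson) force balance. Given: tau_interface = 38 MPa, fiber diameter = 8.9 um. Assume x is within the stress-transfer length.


Force balance: sigma_f * (pi*d^2/4) = tau * (pi*d) * x  ->  sigma_f = 4 * tau * x / d
sigma_f = 4 * 38 * 49.5 / 8.9 = 845.4 MPa

845.4 MPa


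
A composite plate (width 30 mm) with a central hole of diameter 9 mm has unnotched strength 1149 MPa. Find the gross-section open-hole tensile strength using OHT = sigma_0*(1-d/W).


OHT = sigma_0*(1-d/W) = 1149*(1-9/30) = 804.3 MPa

804.3 MPa


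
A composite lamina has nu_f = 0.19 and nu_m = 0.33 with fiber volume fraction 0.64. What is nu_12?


nu_12 = nu_f*Vf + nu_m*(1-Vf) = 0.19*0.64 + 0.33*0.36 = 0.2404

0.2404


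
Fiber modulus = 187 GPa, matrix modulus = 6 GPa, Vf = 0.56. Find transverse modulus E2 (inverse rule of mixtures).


1/E2 = Vf/Ef + (1-Vf)/Em = 0.56/187 + 0.44/6
E2 = 13.1 GPa

13.1 GPa


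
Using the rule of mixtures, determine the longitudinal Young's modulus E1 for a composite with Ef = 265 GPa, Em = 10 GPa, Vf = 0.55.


E1 = Ef*Vf + Em*(1-Vf) = 265*0.55 + 10*0.45 = 150.25 GPa

150.25 GPa


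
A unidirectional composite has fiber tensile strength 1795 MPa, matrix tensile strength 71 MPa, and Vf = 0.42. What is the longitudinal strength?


sigma_1 = sigma_f*Vf + sigma_m*(1-Vf) = 1795*0.42 + 71*0.58 = 795.1 MPa

795.1 MPa


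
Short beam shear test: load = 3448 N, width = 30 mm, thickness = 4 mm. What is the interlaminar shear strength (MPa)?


ILSS = 3F/(4bh) = 3*3448/(4*30*4) = 21.55 MPa

21.55 MPa


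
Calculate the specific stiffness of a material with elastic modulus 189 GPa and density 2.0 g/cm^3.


Specific stiffness = E/rho = 189/2.0 = 94.5 GPa/(g/cm^3)

94.5 GPa/(g/cm^3)


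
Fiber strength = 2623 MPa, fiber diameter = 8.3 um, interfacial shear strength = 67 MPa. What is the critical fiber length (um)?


Lc = sigma_f * d / (2 * tau_i) = 2623 * 8.3 / (2 * 67) = 162.5 um

162.5 um


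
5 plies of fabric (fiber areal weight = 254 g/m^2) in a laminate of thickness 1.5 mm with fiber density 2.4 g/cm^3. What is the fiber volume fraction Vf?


Vf = n * FAW / (rho_f * h * 1000) = 5 * 254 / (2.4 * 1.5 * 1000) = 0.3528

0.3528


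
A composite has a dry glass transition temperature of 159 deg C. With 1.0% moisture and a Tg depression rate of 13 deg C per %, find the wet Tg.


Tg_wet = Tg_dry - k*moisture = 159 - 13*1.0 = 146.0 deg C

146.0 deg C


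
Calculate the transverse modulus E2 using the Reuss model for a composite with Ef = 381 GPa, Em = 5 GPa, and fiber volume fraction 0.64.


1/E2 = Vf/Ef + (1-Vf)/Em = 0.64/381 + 0.36/5
E2 = 13.57 GPa

13.57 GPa


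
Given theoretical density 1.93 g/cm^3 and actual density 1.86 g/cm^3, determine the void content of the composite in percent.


Void% = (rho_theo - rho_actual)/rho_theo * 100 = (1.93 - 1.86)/1.93 * 100 = 3.63%

3.63%


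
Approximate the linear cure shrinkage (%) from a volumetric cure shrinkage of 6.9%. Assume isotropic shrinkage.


Linear shrinkage ≈ vol_shrink/3 = 6.9/3 = 2.3%

2.3%


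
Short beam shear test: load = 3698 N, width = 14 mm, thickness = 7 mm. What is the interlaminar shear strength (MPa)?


ILSS = 3F/(4bh) = 3*3698/(4*14*7) = 28.3 MPa

28.3 MPa


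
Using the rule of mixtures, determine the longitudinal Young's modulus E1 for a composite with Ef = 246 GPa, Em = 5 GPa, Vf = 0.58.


E1 = Ef*Vf + Em*(1-Vf) = 246*0.58 + 5*0.42 = 144.78 GPa

144.78 GPa


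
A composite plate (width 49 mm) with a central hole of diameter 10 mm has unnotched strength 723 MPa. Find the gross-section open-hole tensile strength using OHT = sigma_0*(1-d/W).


OHT = sigma_0*(1-d/W) = 723*(1-10/49) = 575.4 MPa

575.4 MPa


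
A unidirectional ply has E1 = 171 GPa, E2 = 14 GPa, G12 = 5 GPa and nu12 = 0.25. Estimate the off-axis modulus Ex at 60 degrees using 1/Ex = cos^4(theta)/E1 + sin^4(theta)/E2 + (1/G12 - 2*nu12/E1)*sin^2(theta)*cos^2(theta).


cos^4(60) = 0.0625, sin^4(60) = 0.5625, sin^2(60)*cos^2(60) = 0.1875
1/G12 - 2*nu12/E1 = 1/5 - 2*0.25/171 = 0.197076 GPa^-1
1/Ex = 0.0625/171 + 0.5625/14 + 0.197076*0.1875 = 0.0774958 GPa^-1
Ex = 12.9 GPa

12.9 GPa


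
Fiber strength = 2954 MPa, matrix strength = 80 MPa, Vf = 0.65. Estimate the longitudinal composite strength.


sigma_1 = sigma_f*Vf + sigma_m*(1-Vf) = 2954*0.65 + 80*0.35 = 1948.1 MPa

1948.1 MPa


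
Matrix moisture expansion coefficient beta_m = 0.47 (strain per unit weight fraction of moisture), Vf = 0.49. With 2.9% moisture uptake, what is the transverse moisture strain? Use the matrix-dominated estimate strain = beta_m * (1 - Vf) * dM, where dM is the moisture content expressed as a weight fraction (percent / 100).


dM = 2.9/100 = 0.029
strain = beta_m * (1-Vf) * dM = 0.47 * 0.51 * 0.029 = 0.0069513

0.0069513


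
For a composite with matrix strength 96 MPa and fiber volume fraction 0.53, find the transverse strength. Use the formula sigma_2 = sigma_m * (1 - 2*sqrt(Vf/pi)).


factor = 1 - 2*sqrt(0.53/pi) = 0.1785
sigma_2 = 96 * 0.1785 = 17.14 MPa

17.14 MPa


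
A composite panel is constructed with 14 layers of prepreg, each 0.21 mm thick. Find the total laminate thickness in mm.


h = n * t_ply = 14 * 0.21 = 2.94 mm

2.94 mm


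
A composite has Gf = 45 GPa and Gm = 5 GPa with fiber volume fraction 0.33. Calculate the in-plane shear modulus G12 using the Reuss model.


1/G12 = Vf/Gf + (1-Vf)/Gm = 0.33/45 + 0.67/5
G12 = 7.08 GPa

7.08 GPa
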